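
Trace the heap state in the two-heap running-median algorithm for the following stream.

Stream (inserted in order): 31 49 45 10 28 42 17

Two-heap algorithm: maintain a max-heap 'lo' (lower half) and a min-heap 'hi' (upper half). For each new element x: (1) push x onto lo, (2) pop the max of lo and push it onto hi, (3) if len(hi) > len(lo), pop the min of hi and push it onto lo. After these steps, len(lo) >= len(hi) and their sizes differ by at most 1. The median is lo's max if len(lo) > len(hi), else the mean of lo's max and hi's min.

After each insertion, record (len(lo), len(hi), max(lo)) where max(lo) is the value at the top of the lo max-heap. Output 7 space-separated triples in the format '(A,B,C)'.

Step 1: insert 31 -> lo=[31] hi=[] -> (len(lo)=1, len(hi)=0, max(lo)=31)
Step 2: insert 49 -> lo=[31] hi=[49] -> (len(lo)=1, len(hi)=1, max(lo)=31)
Step 3: insert 45 -> lo=[31, 45] hi=[49] -> (len(lo)=2, len(hi)=1, max(lo)=45)
Step 4: insert 10 -> lo=[10, 31] hi=[45, 49] -> (len(lo)=2, len(hi)=2, max(lo)=31)
Step 5: insert 28 -> lo=[10, 28, 31] hi=[45, 49] -> (len(lo)=3, len(hi)=2, max(lo)=31)
Step 6: insert 42 -> lo=[10, 28, 31] hi=[42, 45, 49] -> (len(lo)=3, len(hi)=3, max(lo)=31)
Step 7: insert 17 -> lo=[10, 17, 28, 31] hi=[42, 45, 49] -> (len(lo)=4, len(hi)=3, max(lo)=31)

Answer: (1,0,31) (1,1,31) (2,1,45) (2,2,31) (3,2,31) (3,3,31) (4,3,31)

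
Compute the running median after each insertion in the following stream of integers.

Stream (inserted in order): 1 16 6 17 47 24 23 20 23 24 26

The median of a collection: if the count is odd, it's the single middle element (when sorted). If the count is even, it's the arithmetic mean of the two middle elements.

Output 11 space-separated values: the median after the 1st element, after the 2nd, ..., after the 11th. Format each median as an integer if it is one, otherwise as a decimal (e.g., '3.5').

Step 1: insert 1 -> lo=[1] (size 1, max 1) hi=[] (size 0) -> median=1
Step 2: insert 16 -> lo=[1] (size 1, max 1) hi=[16] (size 1, min 16) -> median=8.5
Step 3: insert 6 -> lo=[1, 6] (size 2, max 6) hi=[16] (size 1, min 16) -> median=6
Step 4: insert 17 -> lo=[1, 6] (size 2, max 6) hi=[16, 17] (size 2, min 16) -> median=11
Step 5: insert 47 -> lo=[1, 6, 16] (size 3, max 16) hi=[17, 47] (size 2, min 17) -> median=16
Step 6: insert 24 -> lo=[1, 6, 16] (size 3, max 16) hi=[17, 24, 47] (size 3, min 17) -> median=16.5
Step 7: insert 23 -> lo=[1, 6, 16, 17] (size 4, max 17) hi=[23, 24, 47] (size 3, min 23) -> median=17
Step 8: insert 20 -> lo=[1, 6, 16, 17] (size 4, max 17) hi=[20, 23, 24, 47] (size 4, min 20) -> median=18.5
Step 9: insert 23 -> lo=[1, 6, 16, 17, 20] (size 5, max 20) hi=[23, 23, 24, 47] (size 4, min 23) -> median=20
Step 10: insert 24 -> lo=[1, 6, 16, 17, 20] (size 5, max 20) hi=[23, 23, 24, 24, 47] (size 5, min 23) -> median=21.5
Step 11: insert 26 -> lo=[1, 6, 16, 17, 20, 23] (size 6, max 23) hi=[23, 24, 24, 26, 47] (size 5, min 23) -> median=23

Answer: 1 8.5 6 11 16 16.5 17 18.5 20 21.5 23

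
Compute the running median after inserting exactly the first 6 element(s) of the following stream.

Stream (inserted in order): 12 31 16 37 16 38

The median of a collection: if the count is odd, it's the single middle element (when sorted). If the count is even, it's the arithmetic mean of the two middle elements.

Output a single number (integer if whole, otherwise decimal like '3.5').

Answer: 23.5

Derivation:
Step 1: insert 12 -> lo=[12] (size 1, max 12) hi=[] (size 0) -> median=12
Step 2: insert 31 -> lo=[12] (size 1, max 12) hi=[31] (size 1, min 31) -> median=21.5
Step 3: insert 16 -> lo=[12, 16] (size 2, max 16) hi=[31] (size 1, min 31) -> median=16
Step 4: insert 37 -> lo=[12, 16] (size 2, max 16) hi=[31, 37] (size 2, min 31) -> median=23.5
Step 5: insert 16 -> lo=[12, 16, 16] (size 3, max 16) hi=[31, 37] (size 2, min 31) -> median=16
Step 6: insert 38 -> lo=[12, 16, 16] (size 3, max 16) hi=[31, 37, 38] (size 3, min 31) -> median=23.5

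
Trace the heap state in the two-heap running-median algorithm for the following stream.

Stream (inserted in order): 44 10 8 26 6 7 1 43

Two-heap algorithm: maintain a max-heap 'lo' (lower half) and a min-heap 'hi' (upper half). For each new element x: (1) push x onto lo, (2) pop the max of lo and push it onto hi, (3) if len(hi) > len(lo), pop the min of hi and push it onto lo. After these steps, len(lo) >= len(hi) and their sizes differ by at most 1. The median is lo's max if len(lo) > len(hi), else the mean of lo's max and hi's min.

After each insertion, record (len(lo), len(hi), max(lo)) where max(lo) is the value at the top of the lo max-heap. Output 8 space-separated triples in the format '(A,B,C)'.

Answer: (1,0,44) (1,1,10) (2,1,10) (2,2,10) (3,2,10) (3,3,8) (4,3,8) (4,4,8)

Derivation:
Step 1: insert 44 -> lo=[44] hi=[] -> (len(lo)=1, len(hi)=0, max(lo)=44)
Step 2: insert 10 -> lo=[10] hi=[44] -> (len(lo)=1, len(hi)=1, max(lo)=10)
Step 3: insert 8 -> lo=[8, 10] hi=[44] -> (len(lo)=2, len(hi)=1, max(lo)=10)
Step 4: insert 26 -> lo=[8, 10] hi=[26, 44] -> (len(lo)=2, len(hi)=2, max(lo)=10)
Step 5: insert 6 -> lo=[6, 8, 10] hi=[26, 44] -> (len(lo)=3, len(hi)=2, max(lo)=10)
Step 6: insert 7 -> lo=[6, 7, 8] hi=[10, 26, 44] -> (len(lo)=3, len(hi)=3, max(lo)=8)
Step 7: insert 1 -> lo=[1, 6, 7, 8] hi=[10, 26, 44] -> (len(lo)=4, len(hi)=3, max(lo)=8)
Step 8: insert 43 -> lo=[1, 6, 7, 8] hi=[10, 26, 43, 44] -> (len(lo)=4, len(hi)=4, max(lo)=8)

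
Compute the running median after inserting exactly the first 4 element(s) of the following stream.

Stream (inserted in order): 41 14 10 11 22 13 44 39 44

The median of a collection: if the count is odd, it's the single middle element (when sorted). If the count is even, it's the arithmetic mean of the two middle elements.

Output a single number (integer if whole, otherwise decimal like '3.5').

Answer: 12.5

Derivation:
Step 1: insert 41 -> lo=[41] (size 1, max 41) hi=[] (size 0) -> median=41
Step 2: insert 14 -> lo=[14] (size 1, max 14) hi=[41] (size 1, min 41) -> median=27.5
Step 3: insert 10 -> lo=[10, 14] (size 2, max 14) hi=[41] (size 1, min 41) -> median=14
Step 4: insert 11 -> lo=[10, 11] (size 2, max 11) hi=[14, 41] (size 2, min 14) -> median=12.5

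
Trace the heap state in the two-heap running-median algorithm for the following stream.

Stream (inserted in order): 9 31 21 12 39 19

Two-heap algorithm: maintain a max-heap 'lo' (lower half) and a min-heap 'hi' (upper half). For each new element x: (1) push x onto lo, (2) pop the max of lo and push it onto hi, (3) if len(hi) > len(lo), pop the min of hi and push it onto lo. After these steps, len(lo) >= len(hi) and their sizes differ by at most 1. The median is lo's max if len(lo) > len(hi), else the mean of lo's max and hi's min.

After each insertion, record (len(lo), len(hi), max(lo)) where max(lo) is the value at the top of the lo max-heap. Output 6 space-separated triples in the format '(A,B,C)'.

Step 1: insert 9 -> lo=[9] hi=[] -> (len(lo)=1, len(hi)=0, max(lo)=9)
Step 2: insert 31 -> lo=[9] hi=[31] -> (len(lo)=1, len(hi)=1, max(lo)=9)
Step 3: insert 21 -> lo=[9, 21] hi=[31] -> (len(lo)=2, len(hi)=1, max(lo)=21)
Step 4: insert 12 -> lo=[9, 12] hi=[21, 31] -> (len(lo)=2, len(hi)=2, max(lo)=12)
Step 5: insert 39 -> lo=[9, 12, 21] hi=[31, 39] -> (len(lo)=3, len(hi)=2, max(lo)=21)
Step 6: insert 19 -> lo=[9, 12, 19] hi=[21, 31, 39] -> (len(lo)=3, len(hi)=3, max(lo)=19)

Answer: (1,0,9) (1,1,9) (2,1,21) (2,2,12) (3,2,21) (3,3,19)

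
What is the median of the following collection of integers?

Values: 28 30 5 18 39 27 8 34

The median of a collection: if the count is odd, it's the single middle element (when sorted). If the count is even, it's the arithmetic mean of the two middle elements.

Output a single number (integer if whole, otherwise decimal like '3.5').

Answer: 27.5

Derivation:
Step 1: insert 28 -> lo=[28] (size 1, max 28) hi=[] (size 0) -> median=28
Step 2: insert 30 -> lo=[28] (size 1, max 28) hi=[30] (size 1, min 30) -> median=29
Step 3: insert 5 -> lo=[5, 28] (size 2, max 28) hi=[30] (size 1, min 30) -> median=28
Step 4: insert 18 -> lo=[5, 18] (size 2, max 18) hi=[28, 30] (size 2, min 28) -> median=23
Step 5: insert 39 -> lo=[5, 18, 28] (size 3, max 28) hi=[30, 39] (size 2, min 30) -> median=28
Step 6: insert 27 -> lo=[5, 18, 27] (size 3, max 27) hi=[28, 30, 39] (size 3, min 28) -> median=27.5
Step 7: insert 8 -> lo=[5, 8, 18, 27] (size 4, max 27) hi=[28, 30, 39] (size 3, min 28) -> median=27
Step 8: insert 34 -> lo=[5, 8, 18, 27] (size 4, max 27) hi=[28, 30, 34, 39] (size 4, min 28) -> median=27.5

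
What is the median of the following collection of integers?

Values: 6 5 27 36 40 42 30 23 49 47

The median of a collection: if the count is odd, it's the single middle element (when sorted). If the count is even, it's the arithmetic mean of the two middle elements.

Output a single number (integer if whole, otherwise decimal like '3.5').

Answer: 33

Derivation:
Step 1: insert 6 -> lo=[6] (size 1, max 6) hi=[] (size 0) -> median=6
Step 2: insert 5 -> lo=[5] (size 1, max 5) hi=[6] (size 1, min 6) -> median=5.5
Step 3: insert 27 -> lo=[5, 6] (size 2, max 6) hi=[27] (size 1, min 27) -> median=6
Step 4: insert 36 -> lo=[5, 6] (size 2, max 6) hi=[27, 36] (size 2, min 27) -> median=16.5
Step 5: insert 40 -> lo=[5, 6, 27] (size 3, max 27) hi=[36, 40] (size 2, min 36) -> median=27
Step 6: insert 42 -> lo=[5, 6, 27] (size 3, max 27) hi=[36, 40, 42] (size 3, min 36) -> median=31.5
Step 7: insert 30 -> lo=[5, 6, 27, 30] (size 4, max 30) hi=[36, 40, 42] (size 3, min 36) -> median=30
Step 8: insert 23 -> lo=[5, 6, 23, 27] (size 4, max 27) hi=[30, 36, 40, 42] (size 4, min 30) -> median=28.5
Step 9: insert 49 -> lo=[5, 6, 23, 27, 30] (size 5, max 30) hi=[36, 40, 42, 49] (size 4, min 36) -> median=30
Step 10: insert 47 -> lo=[5, 6, 23, 27, 30] (size 5, max 30) hi=[36, 40, 42, 47, 49] (size 5, min 36) -> median=33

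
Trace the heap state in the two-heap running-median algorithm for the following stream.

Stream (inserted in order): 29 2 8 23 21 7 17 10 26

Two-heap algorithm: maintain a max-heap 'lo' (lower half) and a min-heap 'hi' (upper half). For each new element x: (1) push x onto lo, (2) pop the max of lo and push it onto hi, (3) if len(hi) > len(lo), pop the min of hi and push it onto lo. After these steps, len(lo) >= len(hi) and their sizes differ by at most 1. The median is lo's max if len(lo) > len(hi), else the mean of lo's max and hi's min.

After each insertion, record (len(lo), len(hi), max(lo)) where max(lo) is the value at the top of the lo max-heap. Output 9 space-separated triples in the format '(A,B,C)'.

Answer: (1,0,29) (1,1,2) (2,1,8) (2,2,8) (3,2,21) (3,3,8) (4,3,17) (4,4,10) (5,4,17)

Derivation:
Step 1: insert 29 -> lo=[29] hi=[] -> (len(lo)=1, len(hi)=0, max(lo)=29)
Step 2: insert 2 -> lo=[2] hi=[29] -> (len(lo)=1, len(hi)=1, max(lo)=2)
Step 3: insert 8 -> lo=[2, 8] hi=[29] -> (len(lo)=2, len(hi)=1, max(lo)=8)
Step 4: insert 23 -> lo=[2, 8] hi=[23, 29] -> (len(lo)=2, len(hi)=2, max(lo)=8)
Step 5: insert 21 -> lo=[2, 8, 21] hi=[23, 29] -> (len(lo)=3, len(hi)=2, max(lo)=21)
Step 6: insert 7 -> lo=[2, 7, 8] hi=[21, 23, 29] -> (len(lo)=3, len(hi)=3, max(lo)=8)
Step 7: insert 17 -> lo=[2, 7, 8, 17] hi=[21, 23, 29] -> (len(lo)=4, len(hi)=3, max(lo)=17)
Step 8: insert 10 -> lo=[2, 7, 8, 10] hi=[17, 21, 23, 29] -> (len(lo)=4, len(hi)=4, max(lo)=10)
Step 9: insert 26 -> lo=[2, 7, 8, 10, 17] hi=[21, 23, 26, 29] -> (len(lo)=5, len(hi)=4, max(lo)=17)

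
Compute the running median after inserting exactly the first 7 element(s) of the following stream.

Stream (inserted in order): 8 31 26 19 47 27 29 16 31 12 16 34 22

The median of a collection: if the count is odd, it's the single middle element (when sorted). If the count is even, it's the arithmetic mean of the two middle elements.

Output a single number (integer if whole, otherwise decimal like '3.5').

Step 1: insert 8 -> lo=[8] (size 1, max 8) hi=[] (size 0) -> median=8
Step 2: insert 31 -> lo=[8] (size 1, max 8) hi=[31] (size 1, min 31) -> median=19.5
Step 3: insert 26 -> lo=[8, 26] (size 2, max 26) hi=[31] (size 1, min 31) -> median=26
Step 4: insert 19 -> lo=[8, 19] (size 2, max 19) hi=[26, 31] (size 2, min 26) -> median=22.5
Step 5: insert 47 -> lo=[8, 19, 26] (size 3, max 26) hi=[31, 47] (size 2, min 31) -> median=26
Step 6: insert 27 -> lo=[8, 19, 26] (size 3, max 26) hi=[27, 31, 47] (size 3, min 27) -> median=26.5
Step 7: insert 29 -> lo=[8, 19, 26, 27] (size 4, max 27) hi=[29, 31, 47] (size 3, min 29) -> median=27

Answer: 27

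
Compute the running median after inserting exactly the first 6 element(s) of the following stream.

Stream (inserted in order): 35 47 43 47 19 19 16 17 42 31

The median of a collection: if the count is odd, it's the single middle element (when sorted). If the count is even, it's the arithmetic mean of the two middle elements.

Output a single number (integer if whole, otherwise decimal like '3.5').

Step 1: insert 35 -> lo=[35] (size 1, max 35) hi=[] (size 0) -> median=35
Step 2: insert 47 -> lo=[35] (size 1, max 35) hi=[47] (size 1, min 47) -> median=41
Step 3: insert 43 -> lo=[35, 43] (size 2, max 43) hi=[47] (size 1, min 47) -> median=43
Step 4: insert 47 -> lo=[35, 43] (size 2, max 43) hi=[47, 47] (size 2, min 47) -> median=45
Step 5: insert 19 -> lo=[19, 35, 43] (size 3, max 43) hi=[47, 47] (size 2, min 47) -> median=43
Step 6: insert 19 -> lo=[19, 19, 35] (size 3, max 35) hi=[43, 47, 47] (size 3, min 43) -> median=39

Answer: 39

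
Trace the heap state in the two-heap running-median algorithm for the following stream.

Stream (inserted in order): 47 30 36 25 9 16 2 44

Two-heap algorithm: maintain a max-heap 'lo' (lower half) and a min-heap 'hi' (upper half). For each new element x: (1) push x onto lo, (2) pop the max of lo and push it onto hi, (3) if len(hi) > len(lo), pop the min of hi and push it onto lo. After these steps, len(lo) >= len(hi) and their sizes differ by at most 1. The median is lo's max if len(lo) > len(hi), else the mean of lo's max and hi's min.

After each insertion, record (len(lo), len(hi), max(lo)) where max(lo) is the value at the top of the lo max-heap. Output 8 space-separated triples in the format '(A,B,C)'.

Answer: (1,0,47) (1,1,30) (2,1,36) (2,2,30) (3,2,30) (3,3,25) (4,3,25) (4,4,25)

Derivation:
Step 1: insert 47 -> lo=[47] hi=[] -> (len(lo)=1, len(hi)=0, max(lo)=47)
Step 2: insert 30 -> lo=[30] hi=[47] -> (len(lo)=1, len(hi)=1, max(lo)=30)
Step 3: insert 36 -> lo=[30, 36] hi=[47] -> (len(lo)=2, len(hi)=1, max(lo)=36)
Step 4: insert 25 -> lo=[25, 30] hi=[36, 47] -> (len(lo)=2, len(hi)=2, max(lo)=30)
Step 5: insert 9 -> lo=[9, 25, 30] hi=[36, 47] -> (len(lo)=3, len(hi)=2, max(lo)=30)
Step 6: insert 16 -> lo=[9, 16, 25] hi=[30, 36, 47] -> (len(lo)=3, len(hi)=3, max(lo)=25)
Step 7: insert 2 -> lo=[2, 9, 16, 25] hi=[30, 36, 47] -> (len(lo)=4, len(hi)=3, max(lo)=25)
Step 8: insert 44 -> lo=[2, 9, 16, 25] hi=[30, 36, 44, 47] -> (len(lo)=4, len(hi)=4, max(lo)=25)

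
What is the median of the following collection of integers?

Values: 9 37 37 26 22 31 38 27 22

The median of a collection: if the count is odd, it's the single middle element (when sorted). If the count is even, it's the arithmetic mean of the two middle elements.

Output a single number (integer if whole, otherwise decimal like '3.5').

Answer: 27

Derivation:
Step 1: insert 9 -> lo=[9] (size 1, max 9) hi=[] (size 0) -> median=9
Step 2: insert 37 -> lo=[9] (size 1, max 9) hi=[37] (size 1, min 37) -> median=23
Step 3: insert 37 -> lo=[9, 37] (size 2, max 37) hi=[37] (size 1, min 37) -> median=37
Step 4: insert 26 -> lo=[9, 26] (size 2, max 26) hi=[37, 37] (size 2, min 37) -> median=31.5
Step 5: insert 22 -> lo=[9, 22, 26] (size 3, max 26) hi=[37, 37] (size 2, min 37) -> median=26
Step 6: insert 31 -> lo=[9, 22, 26] (size 3, max 26) hi=[31, 37, 37] (size 3, min 31) -> median=28.5
Step 7: insert 38 -> lo=[9, 22, 26, 31] (size 4, max 31) hi=[37, 37, 38] (size 3, min 37) -> median=31
Step 8: insert 27 -> lo=[9, 22, 26, 27] (size 4, max 27) hi=[31, 37, 37, 38] (size 4, min 31) -> median=29
Step 9: insert 22 -> lo=[9, 22, 22, 26, 27] (size 5, max 27) hi=[31, 37, 37, 38] (size 4, min 31) -> median=27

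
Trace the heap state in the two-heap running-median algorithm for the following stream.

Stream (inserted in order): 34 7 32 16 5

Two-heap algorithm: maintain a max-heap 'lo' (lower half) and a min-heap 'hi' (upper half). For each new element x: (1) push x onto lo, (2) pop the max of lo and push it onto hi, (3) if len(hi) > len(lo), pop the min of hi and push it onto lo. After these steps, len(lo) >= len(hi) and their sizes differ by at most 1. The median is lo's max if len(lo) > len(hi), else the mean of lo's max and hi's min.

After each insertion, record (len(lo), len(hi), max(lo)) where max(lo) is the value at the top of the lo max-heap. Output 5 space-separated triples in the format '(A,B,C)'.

Answer: (1,0,34) (1,1,7) (2,1,32) (2,2,16) (3,2,16)

Derivation:
Step 1: insert 34 -> lo=[34] hi=[] -> (len(lo)=1, len(hi)=0, max(lo)=34)
Step 2: insert 7 -> lo=[7] hi=[34] -> (len(lo)=1, len(hi)=1, max(lo)=7)
Step 3: insert 32 -> lo=[7, 32] hi=[34] -> (len(lo)=2, len(hi)=1, max(lo)=32)
Step 4: insert 16 -> lo=[7, 16] hi=[32, 34] -> (len(lo)=2, len(hi)=2, max(lo)=16)
Step 5: insert 5 -> lo=[5, 7, 16] hi=[32, 34] -> (len(lo)=3, len(hi)=2, max(lo)=16)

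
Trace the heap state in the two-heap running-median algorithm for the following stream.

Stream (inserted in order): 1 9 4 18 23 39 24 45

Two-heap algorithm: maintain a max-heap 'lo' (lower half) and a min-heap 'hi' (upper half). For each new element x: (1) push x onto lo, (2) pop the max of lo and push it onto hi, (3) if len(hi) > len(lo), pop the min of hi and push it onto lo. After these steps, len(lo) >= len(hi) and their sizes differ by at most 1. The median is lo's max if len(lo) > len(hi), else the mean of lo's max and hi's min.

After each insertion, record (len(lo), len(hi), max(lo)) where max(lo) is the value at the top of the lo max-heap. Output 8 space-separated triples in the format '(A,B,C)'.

Step 1: insert 1 -> lo=[1] hi=[] -> (len(lo)=1, len(hi)=0, max(lo)=1)
Step 2: insert 9 -> lo=[1] hi=[9] -> (len(lo)=1, len(hi)=1, max(lo)=1)
Step 3: insert 4 -> lo=[1, 4] hi=[9] -> (len(lo)=2, len(hi)=1, max(lo)=4)
Step 4: insert 18 -> lo=[1, 4] hi=[9, 18] -> (len(lo)=2, len(hi)=2, max(lo)=4)
Step 5: insert 23 -> lo=[1, 4, 9] hi=[18, 23] -> (len(lo)=3, len(hi)=2, max(lo)=9)
Step 6: insert 39 -> lo=[1, 4, 9] hi=[18, 23, 39] -> (len(lo)=3, len(hi)=3, max(lo)=9)
Step 7: insert 24 -> lo=[1, 4, 9, 18] hi=[23, 24, 39] -> (len(lo)=4, len(hi)=3, max(lo)=18)
Step 8: insert 45 -> lo=[1, 4, 9, 18] hi=[23, 24, 39, 45] -> (len(lo)=4, len(hi)=4, max(lo)=18)

Answer: (1,0,1) (1,1,1) (2,1,4) (2,2,4) (3,2,9) (3,3,9) (4,3,18) (4,4,18)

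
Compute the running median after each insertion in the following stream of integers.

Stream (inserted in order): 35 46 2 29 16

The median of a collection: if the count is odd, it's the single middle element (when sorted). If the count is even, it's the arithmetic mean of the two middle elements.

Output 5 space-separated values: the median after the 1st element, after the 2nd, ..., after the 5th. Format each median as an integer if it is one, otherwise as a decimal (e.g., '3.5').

Answer: 35 40.5 35 32 29

Derivation:
Step 1: insert 35 -> lo=[35] (size 1, max 35) hi=[] (size 0) -> median=35
Step 2: insert 46 -> lo=[35] (size 1, max 35) hi=[46] (size 1, min 46) -> median=40.5
Step 3: insert 2 -> lo=[2, 35] (size 2, max 35) hi=[46] (size 1, min 46) -> median=35
Step 4: insert 29 -> lo=[2, 29] (size 2, max 29) hi=[35, 46] (size 2, min 35) -> median=32
Step 5: insert 16 -> lo=[2, 16, 29] (size 3, max 29) hi=[35, 46] (size 2, min 35) -> median=29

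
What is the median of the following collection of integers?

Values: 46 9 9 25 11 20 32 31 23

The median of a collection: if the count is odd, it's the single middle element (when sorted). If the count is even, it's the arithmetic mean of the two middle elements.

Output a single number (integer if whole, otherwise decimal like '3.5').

Step 1: insert 46 -> lo=[46] (size 1, max 46) hi=[] (size 0) -> median=46
Step 2: insert 9 -> lo=[9] (size 1, max 9) hi=[46] (size 1, min 46) -> median=27.5
Step 3: insert 9 -> lo=[9, 9] (size 2, max 9) hi=[46] (size 1, min 46) -> median=9
Step 4: insert 25 -> lo=[9, 9] (size 2, max 9) hi=[25, 46] (size 2, min 25) -> median=17
Step 5: insert 11 -> lo=[9, 9, 11] (size 3, max 11) hi=[25, 46] (size 2, min 25) -> median=11
Step 6: insert 20 -> lo=[9, 9, 11] (size 3, max 11) hi=[20, 25, 46] (size 3, min 20) -> median=15.5
Step 7: insert 32 -> lo=[9, 9, 11, 20] (size 4, max 20) hi=[25, 32, 46] (size 3, min 25) -> median=20
Step 8: insert 31 -> lo=[9, 9, 11, 20] (size 4, max 20) hi=[25, 31, 32, 46] (size 4, min 25) -> median=22.5
Step 9: insert 23 -> lo=[9, 9, 11, 20, 23] (size 5, max 23) hi=[25, 31, 32, 46] (size 4, min 25) -> median=23

Answer: 23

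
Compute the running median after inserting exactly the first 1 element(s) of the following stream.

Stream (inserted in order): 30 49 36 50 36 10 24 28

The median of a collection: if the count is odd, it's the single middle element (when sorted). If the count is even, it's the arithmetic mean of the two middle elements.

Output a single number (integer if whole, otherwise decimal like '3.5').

Answer: 30

Derivation:
Step 1: insert 30 -> lo=[30] (size 1, max 30) hi=[] (size 0) -> median=30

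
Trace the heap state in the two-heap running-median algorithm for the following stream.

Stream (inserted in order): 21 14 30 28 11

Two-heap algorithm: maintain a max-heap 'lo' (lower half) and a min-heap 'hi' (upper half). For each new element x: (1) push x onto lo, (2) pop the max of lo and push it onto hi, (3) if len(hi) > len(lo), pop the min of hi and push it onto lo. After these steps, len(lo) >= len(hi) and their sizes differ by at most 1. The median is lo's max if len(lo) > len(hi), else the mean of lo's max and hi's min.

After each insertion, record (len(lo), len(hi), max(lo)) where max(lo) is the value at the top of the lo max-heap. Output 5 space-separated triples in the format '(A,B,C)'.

Answer: (1,0,21) (1,1,14) (2,1,21) (2,2,21) (3,2,21)

Derivation:
Step 1: insert 21 -> lo=[21] hi=[] -> (len(lo)=1, len(hi)=0, max(lo)=21)
Step 2: insert 14 -> lo=[14] hi=[21] -> (len(lo)=1, len(hi)=1, max(lo)=14)
Step 3: insert 30 -> lo=[14, 21] hi=[30] -> (len(lo)=2, len(hi)=1, max(lo)=21)
Step 4: insert 28 -> lo=[14, 21] hi=[28, 30] -> (len(lo)=2, len(hi)=2, max(lo)=21)
Step 5: insert 11 -> lo=[11, 14, 21] hi=[28, 30] -> (len(lo)=3, len(hi)=2, max(lo)=21)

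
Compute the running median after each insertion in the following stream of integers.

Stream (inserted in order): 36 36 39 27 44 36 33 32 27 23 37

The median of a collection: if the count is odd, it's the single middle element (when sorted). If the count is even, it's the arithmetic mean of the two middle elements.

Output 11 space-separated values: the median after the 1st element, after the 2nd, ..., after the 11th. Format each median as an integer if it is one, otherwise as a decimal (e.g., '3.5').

Step 1: insert 36 -> lo=[36] (size 1, max 36) hi=[] (size 0) -> median=36
Step 2: insert 36 -> lo=[36] (size 1, max 36) hi=[36] (size 1, min 36) -> median=36
Step 3: insert 39 -> lo=[36, 36] (size 2, max 36) hi=[39] (size 1, min 39) -> median=36
Step 4: insert 27 -> lo=[27, 36] (size 2, max 36) hi=[36, 39] (size 2, min 36) -> median=36
Step 5: insert 44 -> lo=[27, 36, 36] (size 3, max 36) hi=[39, 44] (size 2, min 39) -> median=36
Step 6: insert 36 -> lo=[27, 36, 36] (size 3, max 36) hi=[36, 39, 44] (size 3, min 36) -> median=36
Step 7: insert 33 -> lo=[27, 33, 36, 36] (size 4, max 36) hi=[36, 39, 44] (size 3, min 36) -> median=36
Step 8: insert 32 -> lo=[27, 32, 33, 36] (size 4, max 36) hi=[36, 36, 39, 44] (size 4, min 36) -> median=36
Step 9: insert 27 -> lo=[27, 27, 32, 33, 36] (size 5, max 36) hi=[36, 36, 39, 44] (size 4, min 36) -> median=36
Step 10: insert 23 -> lo=[23, 27, 27, 32, 33] (size 5, max 33) hi=[36, 36, 36, 39, 44] (size 5, min 36) -> median=34.5
Step 11: insert 37 -> lo=[23, 27, 27, 32, 33, 36] (size 6, max 36) hi=[36, 36, 37, 39, 44] (size 5, min 36) -> median=36

Answer: 36 36 36 36 36 36 36 36 36 34.5 36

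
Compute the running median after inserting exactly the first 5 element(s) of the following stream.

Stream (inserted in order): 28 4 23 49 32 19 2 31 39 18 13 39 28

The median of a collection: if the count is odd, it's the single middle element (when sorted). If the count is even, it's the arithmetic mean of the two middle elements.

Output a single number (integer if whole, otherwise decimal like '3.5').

Step 1: insert 28 -> lo=[28] (size 1, max 28) hi=[] (size 0) -> median=28
Step 2: insert 4 -> lo=[4] (size 1, max 4) hi=[28] (size 1, min 28) -> median=16
Step 3: insert 23 -> lo=[4, 23] (size 2, max 23) hi=[28] (size 1, min 28) -> median=23
Step 4: insert 49 -> lo=[4, 23] (size 2, max 23) hi=[28, 49] (size 2, min 28) -> median=25.5
Step 5: insert 32 -> lo=[4, 23, 28] (size 3, max 28) hi=[32, 49] (size 2, min 32) -> median=28

Answer: 28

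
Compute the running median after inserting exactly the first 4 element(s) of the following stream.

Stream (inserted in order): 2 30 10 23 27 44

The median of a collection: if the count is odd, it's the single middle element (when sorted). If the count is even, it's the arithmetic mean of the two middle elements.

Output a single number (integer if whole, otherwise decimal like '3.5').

Step 1: insert 2 -> lo=[2] (size 1, max 2) hi=[] (size 0) -> median=2
Step 2: insert 30 -> lo=[2] (size 1, max 2) hi=[30] (size 1, min 30) -> median=16
Step 3: insert 10 -> lo=[2, 10] (size 2, max 10) hi=[30] (size 1, min 30) -> median=10
Step 4: insert 23 -> lo=[2, 10] (size 2, max 10) hi=[23, 30] (size 2, min 23) -> median=16.5

Answer: 16.5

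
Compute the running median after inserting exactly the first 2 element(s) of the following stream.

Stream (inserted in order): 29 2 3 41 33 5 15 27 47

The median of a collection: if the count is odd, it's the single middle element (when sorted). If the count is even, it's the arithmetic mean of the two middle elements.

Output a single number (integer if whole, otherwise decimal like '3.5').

Step 1: insert 29 -> lo=[29] (size 1, max 29) hi=[] (size 0) -> median=29
Step 2: insert 2 -> lo=[2] (size 1, max 2) hi=[29] (size 1, min 29) -> median=15.5

Answer: 15.5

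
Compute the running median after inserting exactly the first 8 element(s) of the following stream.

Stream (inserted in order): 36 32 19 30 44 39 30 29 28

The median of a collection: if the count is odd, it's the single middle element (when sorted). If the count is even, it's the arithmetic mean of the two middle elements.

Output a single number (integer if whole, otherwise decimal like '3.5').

Answer: 31

Derivation:
Step 1: insert 36 -> lo=[36] (size 1, max 36) hi=[] (size 0) -> median=36
Step 2: insert 32 -> lo=[32] (size 1, max 32) hi=[36] (size 1, min 36) -> median=34
Step 3: insert 19 -> lo=[19, 32] (size 2, max 32) hi=[36] (size 1, min 36) -> median=32
Step 4: insert 30 -> lo=[19, 30] (size 2, max 30) hi=[32, 36] (size 2, min 32) -> median=31
Step 5: insert 44 -> lo=[19, 30, 32] (size 3, max 32) hi=[36, 44] (size 2, min 36) -> median=32
Step 6: insert 39 -> lo=[19, 30, 32] (size 3, max 32) hi=[36, 39, 44] (size 3, min 36) -> median=34
Step 7: insert 30 -> lo=[19, 30, 30, 32] (size 4, max 32) hi=[36, 39, 44] (size 3, min 36) -> median=32
Step 8: insert 29 -> lo=[19, 29, 30, 30] (size 4, max 30) hi=[32, 36, 39, 44] (size 4, min 32) -> median=31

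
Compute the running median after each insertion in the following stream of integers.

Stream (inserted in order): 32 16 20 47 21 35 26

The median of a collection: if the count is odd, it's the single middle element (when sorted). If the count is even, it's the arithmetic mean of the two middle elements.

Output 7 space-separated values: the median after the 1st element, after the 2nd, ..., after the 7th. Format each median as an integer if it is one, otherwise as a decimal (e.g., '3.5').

Step 1: insert 32 -> lo=[32] (size 1, max 32) hi=[] (size 0) -> median=32
Step 2: insert 16 -> lo=[16] (size 1, max 16) hi=[32] (size 1, min 32) -> median=24
Step 3: insert 20 -> lo=[16, 20] (size 2, max 20) hi=[32] (size 1, min 32) -> median=20
Step 4: insert 47 -> lo=[16, 20] (size 2, max 20) hi=[32, 47] (size 2, min 32) -> median=26
Step 5: insert 21 -> lo=[16, 20, 21] (size 3, max 21) hi=[32, 47] (size 2, min 32) -> median=21
Step 6: insert 35 -> lo=[16, 20, 21] (size 3, max 21) hi=[32, 35, 47] (size 3, min 32) -> median=26.5
Step 7: insert 26 -> lo=[16, 20, 21, 26] (size 4, max 26) hi=[32, 35, 47] (size 3, min 32) -> median=26

Answer: 32 24 20 26 21 26.5 26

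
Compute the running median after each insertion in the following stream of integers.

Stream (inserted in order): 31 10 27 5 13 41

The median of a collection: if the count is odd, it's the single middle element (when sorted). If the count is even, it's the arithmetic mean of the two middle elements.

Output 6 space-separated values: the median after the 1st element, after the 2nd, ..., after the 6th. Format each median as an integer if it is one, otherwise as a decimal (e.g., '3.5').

Step 1: insert 31 -> lo=[31] (size 1, max 31) hi=[] (size 0) -> median=31
Step 2: insert 10 -> lo=[10] (size 1, max 10) hi=[31] (size 1, min 31) -> median=20.5
Step 3: insert 27 -> lo=[10, 27] (size 2, max 27) hi=[31] (size 1, min 31) -> median=27
Step 4: insert 5 -> lo=[5, 10] (size 2, max 10) hi=[27, 31] (size 2, min 27) -> median=18.5
Step 5: insert 13 -> lo=[5, 10, 13] (size 3, max 13) hi=[27, 31] (size 2, min 27) -> median=13
Step 6: insert 41 -> lo=[5, 10, 13] (size 3, max 13) hi=[27, 31, 41] (size 3, min 27) -> median=20

Answer: 31 20.5 27 18.5 13 20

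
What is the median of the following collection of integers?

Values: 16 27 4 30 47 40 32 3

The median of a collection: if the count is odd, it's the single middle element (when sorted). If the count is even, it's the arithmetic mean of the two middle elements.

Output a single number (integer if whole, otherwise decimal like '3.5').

Step 1: insert 16 -> lo=[16] (size 1, max 16) hi=[] (size 0) -> median=16
Step 2: insert 27 -> lo=[16] (size 1, max 16) hi=[27] (size 1, min 27) -> median=21.5
Step 3: insert 4 -> lo=[4, 16] (size 2, max 16) hi=[27] (size 1, min 27) -> median=16
Step 4: insert 30 -> lo=[4, 16] (size 2, max 16) hi=[27, 30] (size 2, min 27) -> median=21.5
Step 5: insert 47 -> lo=[4, 16, 27] (size 3, max 27) hi=[30, 47] (size 2, min 30) -> median=27
Step 6: insert 40 -> lo=[4, 16, 27] (size 3, max 27) hi=[30, 40, 47] (size 3, min 30) -> median=28.5
Step 7: insert 32 -> lo=[4, 16, 27, 30] (size 4, max 30) hi=[32, 40, 47] (size 3, min 32) -> median=30
Step 8: insert 3 -> lo=[3, 4, 16, 27] (size 4, max 27) hi=[30, 32, 40, 47] (size 4, min 30) -> median=28.5

Answer: 28.5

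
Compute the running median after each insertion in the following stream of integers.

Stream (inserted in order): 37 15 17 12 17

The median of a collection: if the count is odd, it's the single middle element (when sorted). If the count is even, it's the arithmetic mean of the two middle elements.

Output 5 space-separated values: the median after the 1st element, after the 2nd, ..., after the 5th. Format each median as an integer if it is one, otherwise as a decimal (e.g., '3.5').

Step 1: insert 37 -> lo=[37] (size 1, max 37) hi=[] (size 0) -> median=37
Step 2: insert 15 -> lo=[15] (size 1, max 15) hi=[37] (size 1, min 37) -> median=26
Step 3: insert 17 -> lo=[15, 17] (size 2, max 17) hi=[37] (size 1, min 37) -> median=17
Step 4: insert 12 -> lo=[12, 15] (size 2, max 15) hi=[17, 37] (size 2, min 17) -> median=16
Step 5: insert 17 -> lo=[12, 15, 17] (size 3, max 17) hi=[17, 37] (size 2, min 17) -> median=17

Answer: 37 26 17 16 17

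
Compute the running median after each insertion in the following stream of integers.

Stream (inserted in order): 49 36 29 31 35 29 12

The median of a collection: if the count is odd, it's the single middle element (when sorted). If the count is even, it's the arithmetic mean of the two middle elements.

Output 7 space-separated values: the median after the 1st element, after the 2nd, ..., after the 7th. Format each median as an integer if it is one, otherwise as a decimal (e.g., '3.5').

Step 1: insert 49 -> lo=[49] (size 1, max 49) hi=[] (size 0) -> median=49
Step 2: insert 36 -> lo=[36] (size 1, max 36) hi=[49] (size 1, min 49) -> median=42.5
Step 3: insert 29 -> lo=[29, 36] (size 2, max 36) hi=[49] (size 1, min 49) -> median=36
Step 4: insert 31 -> lo=[29, 31] (size 2, max 31) hi=[36, 49] (size 2, min 36) -> median=33.5
Step 5: insert 35 -> lo=[29, 31, 35] (size 3, max 35) hi=[36, 49] (size 2, min 36) -> median=35
Step 6: insert 29 -> lo=[29, 29, 31] (size 3, max 31) hi=[35, 36, 49] (size 3, min 35) -> median=33
Step 7: insert 12 -> lo=[12, 29, 29, 31] (size 4, max 31) hi=[35, 36, 49] (size 3, min 35) -> median=31

Answer: 49 42.5 36 33.5 35 33 31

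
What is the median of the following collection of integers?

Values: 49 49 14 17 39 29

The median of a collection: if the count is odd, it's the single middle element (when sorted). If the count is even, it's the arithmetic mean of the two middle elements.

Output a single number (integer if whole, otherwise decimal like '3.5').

Step 1: insert 49 -> lo=[49] (size 1, max 49) hi=[] (size 0) -> median=49
Step 2: insert 49 -> lo=[49] (size 1, max 49) hi=[49] (size 1, min 49) -> median=49
Step 3: insert 14 -> lo=[14, 49] (size 2, max 49) hi=[49] (size 1, min 49) -> median=49
Step 4: insert 17 -> lo=[14, 17] (size 2, max 17) hi=[49, 49] (size 2, min 49) -> median=33
Step 5: insert 39 -> lo=[14, 17, 39] (size 3, max 39) hi=[49, 49] (size 2, min 49) -> median=39
Step 6: insert 29 -> lo=[14, 17, 29] (size 3, max 29) hi=[39, 49, 49] (size 3, min 39) -> median=34

Answer: 34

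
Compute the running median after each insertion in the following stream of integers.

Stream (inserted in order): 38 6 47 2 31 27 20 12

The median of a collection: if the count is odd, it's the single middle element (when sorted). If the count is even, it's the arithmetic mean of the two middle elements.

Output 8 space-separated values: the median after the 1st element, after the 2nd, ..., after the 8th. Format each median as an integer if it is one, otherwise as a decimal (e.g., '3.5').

Step 1: insert 38 -> lo=[38] (size 1, max 38) hi=[] (size 0) -> median=38
Step 2: insert 6 -> lo=[6] (size 1, max 6) hi=[38] (size 1, min 38) -> median=22
Step 3: insert 47 -> lo=[6, 38] (size 2, max 38) hi=[47] (size 1, min 47) -> median=38
Step 4: insert 2 -> lo=[2, 6] (size 2, max 6) hi=[38, 47] (size 2, min 38) -> median=22
Step 5: insert 31 -> lo=[2, 6, 31] (size 3, max 31) hi=[38, 47] (size 2, min 38) -> median=31
Step 6: insert 27 -> lo=[2, 6, 27] (size 3, max 27) hi=[31, 38, 47] (size 3, min 31) -> median=29
Step 7: insert 20 -> lo=[2, 6, 20, 27] (size 4, max 27) hi=[31, 38, 47] (size 3, min 31) -> median=27
Step 8: insert 12 -> lo=[2, 6, 12, 20] (size 4, max 20) hi=[27, 31, 38, 47] (size 4, min 27) -> median=23.5

Answer: 38 22 38 22 31 29 27 23.5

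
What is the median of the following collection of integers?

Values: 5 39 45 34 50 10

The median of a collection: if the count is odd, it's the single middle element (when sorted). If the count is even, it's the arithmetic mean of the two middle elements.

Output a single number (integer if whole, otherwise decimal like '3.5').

Step 1: insert 5 -> lo=[5] (size 1, max 5) hi=[] (size 0) -> median=5
Step 2: insert 39 -> lo=[5] (size 1, max 5) hi=[39] (size 1, min 39) -> median=22
Step 3: insert 45 -> lo=[5, 39] (size 2, max 39) hi=[45] (size 1, min 45) -> median=39
Step 4: insert 34 -> lo=[5, 34] (size 2, max 34) hi=[39, 45] (size 2, min 39) -> median=36.5
Step 5: insert 50 -> lo=[5, 34, 39] (size 3, max 39) hi=[45, 50] (size 2, min 45) -> median=39
Step 6: insert 10 -> lo=[5, 10, 34] (size 3, max 34) hi=[39, 45, 50] (size 3, min 39) -> median=36.5

Answer: 36.5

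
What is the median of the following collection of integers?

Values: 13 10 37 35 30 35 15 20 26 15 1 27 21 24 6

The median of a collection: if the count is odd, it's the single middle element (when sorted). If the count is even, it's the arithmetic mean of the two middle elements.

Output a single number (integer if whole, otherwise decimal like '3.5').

Step 1: insert 13 -> lo=[13] (size 1, max 13) hi=[] (size 0) -> median=13
Step 2: insert 10 -> lo=[10] (size 1, max 10) hi=[13] (size 1, min 13) -> median=11.5
Step 3: insert 37 -> lo=[10, 13] (size 2, max 13) hi=[37] (size 1, min 37) -> median=13
Step 4: insert 35 -> lo=[10, 13] (size 2, max 13) hi=[35, 37] (size 2, min 35) -> median=24
Step 5: insert 30 -> lo=[10, 13, 30] (size 3, max 30) hi=[35, 37] (size 2, min 35) -> median=30
Step 6: insert 35 -> lo=[10, 13, 30] (size 3, max 30) hi=[35, 35, 37] (size 3, min 35) -> median=32.5
Step 7: insert 15 -> lo=[10, 13, 15, 30] (size 4, max 30) hi=[35, 35, 37] (size 3, min 35) -> median=30
Step 8: insert 20 -> lo=[10, 13, 15, 20] (size 4, max 20) hi=[30, 35, 35, 37] (size 4, min 30) -> median=25
Step 9: insert 26 -> lo=[10, 13, 15, 20, 26] (size 5, max 26) hi=[30, 35, 35, 37] (size 4, min 30) -> median=26
Step 10: insert 15 -> lo=[10, 13, 15, 15, 20] (size 5, max 20) hi=[26, 30, 35, 35, 37] (size 5, min 26) -> median=23
Step 11: insert 1 -> lo=[1, 10, 13, 15, 15, 20] (size 6, max 20) hi=[26, 30, 35, 35, 37] (size 5, min 26) -> median=20
Step 12: insert 27 -> lo=[1, 10, 13, 15, 15, 20] (size 6, max 20) hi=[26, 27, 30, 35, 35, 37] (size 6, min 26) -> median=23
Step 13: insert 21 -> lo=[1, 10, 13, 15, 15, 20, 21] (size 7, max 21) hi=[26, 27, 30, 35, 35, 37] (size 6, min 26) -> median=21
Step 14: insert 24 -> lo=[1, 10, 13, 15, 15, 20, 21] (size 7, max 21) hi=[24, 26, 27, 30, 35, 35, 37] (size 7, min 24) -> median=22.5
Step 15: insert 6 -> lo=[1, 6, 10, 13, 15, 15, 20, 21] (size 8, max 21) hi=[24, 26, 27, 30, 35, 35, 37] (size 7, min 24) -> median=21

Answer: 21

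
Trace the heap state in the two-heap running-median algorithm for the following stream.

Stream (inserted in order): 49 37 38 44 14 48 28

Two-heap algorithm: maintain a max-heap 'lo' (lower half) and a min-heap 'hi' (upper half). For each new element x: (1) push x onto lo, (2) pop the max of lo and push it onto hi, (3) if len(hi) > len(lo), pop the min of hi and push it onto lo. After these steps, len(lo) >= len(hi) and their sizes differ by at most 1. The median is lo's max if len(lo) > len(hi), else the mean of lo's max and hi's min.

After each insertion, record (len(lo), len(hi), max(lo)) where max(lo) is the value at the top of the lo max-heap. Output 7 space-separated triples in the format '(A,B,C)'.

Step 1: insert 49 -> lo=[49] hi=[] -> (len(lo)=1, len(hi)=0, max(lo)=49)
Step 2: insert 37 -> lo=[37] hi=[49] -> (len(lo)=1, len(hi)=1, max(lo)=37)
Step 3: insert 38 -> lo=[37, 38] hi=[49] -> (len(lo)=2, len(hi)=1, max(lo)=38)
Step 4: insert 44 -> lo=[37, 38] hi=[44, 49] -> (len(lo)=2, len(hi)=2, max(lo)=38)
Step 5: insert 14 -> lo=[14, 37, 38] hi=[44, 49] -> (len(lo)=3, len(hi)=2, max(lo)=38)
Step 6: insert 48 -> lo=[14, 37, 38] hi=[44, 48, 49] -> (len(lo)=3, len(hi)=3, max(lo)=38)
Step 7: insert 28 -> lo=[14, 28, 37, 38] hi=[44, 48, 49] -> (len(lo)=4, len(hi)=3, max(lo)=38)

Answer: (1,0,49) (1,1,37) (2,1,38) (2,2,38) (3,2,38) (3,3,38) (4,3,38)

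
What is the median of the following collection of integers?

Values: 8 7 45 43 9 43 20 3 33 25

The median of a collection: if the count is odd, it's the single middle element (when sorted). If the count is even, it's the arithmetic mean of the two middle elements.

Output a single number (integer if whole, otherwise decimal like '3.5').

Step 1: insert 8 -> lo=[8] (size 1, max 8) hi=[] (size 0) -> median=8
Step 2: insert 7 -> lo=[7] (size 1, max 7) hi=[8] (size 1, min 8) -> median=7.5
Step 3: insert 45 -> lo=[7, 8] (size 2, max 8) hi=[45] (size 1, min 45) -> median=8
Step 4: insert 43 -> lo=[7, 8] (size 2, max 8) hi=[43, 45] (size 2, min 43) -> median=25.5
Step 5: insert 9 -> lo=[7, 8, 9] (size 3, max 9) hi=[43, 45] (size 2, min 43) -> median=9
Step 6: insert 43 -> lo=[7, 8, 9] (size 3, max 9) hi=[43, 43, 45] (size 3, min 43) -> median=26
Step 7: insert 20 -> lo=[7, 8, 9, 20] (size 4, max 20) hi=[43, 43, 45] (size 3, min 43) -> median=20
Step 8: insert 3 -> lo=[3, 7, 8, 9] (size 4, max 9) hi=[20, 43, 43, 45] (size 4, min 20) -> median=14.5
Step 9: insert 33 -> lo=[3, 7, 8, 9, 20] (size 5, max 20) hi=[33, 43, 43, 45] (size 4, min 33) -> median=20
Step 10: insert 25 -> lo=[3, 7, 8, 9, 20] (size 5, max 20) hi=[25, 33, 43, 43, 45] (size 5, min 25) -> median=22.5

Answer: 22.5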